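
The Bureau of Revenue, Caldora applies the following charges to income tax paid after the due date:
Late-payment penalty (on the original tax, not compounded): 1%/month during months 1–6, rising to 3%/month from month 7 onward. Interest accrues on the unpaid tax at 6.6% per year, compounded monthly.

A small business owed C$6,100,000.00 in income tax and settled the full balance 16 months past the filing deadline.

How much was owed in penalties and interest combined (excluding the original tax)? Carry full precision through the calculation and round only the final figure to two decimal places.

C$2,755,521.63

Penalty, months 1–6: 6 × 1% × C$6,100,000.00 = C$366,000.00
Penalty, months 7–16: 10 × 3% × C$6,100,000.00 = C$1,830,000.00
Interest (6.6%/yr ÷ 12 = 0.55%/month): C$6,100,000.00 × ((1 + 0.0055)^16 − 1) = C$559,521.6315…
Penalties + interest = C$2,196,000.0000 + C$559,521.6315… = C$2,755,521.63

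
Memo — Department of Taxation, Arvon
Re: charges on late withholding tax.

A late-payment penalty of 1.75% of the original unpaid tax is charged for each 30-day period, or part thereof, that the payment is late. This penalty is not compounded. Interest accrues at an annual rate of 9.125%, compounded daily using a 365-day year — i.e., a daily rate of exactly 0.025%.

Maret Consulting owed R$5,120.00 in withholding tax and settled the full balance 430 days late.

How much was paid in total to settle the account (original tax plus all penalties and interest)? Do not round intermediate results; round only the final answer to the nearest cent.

R$7,045.00

Penalty periods: ⌈430/30⌉ = 15; penalty = 15 × 1.75% × R$5,120.00 = R$1,344.00
Interest: R$5,120.00 × ((1 + 0.00025)^430 − 1) = R$5,120.00 × 0.11347590… = R$580.9966…
Total = R$5,120.00 + R$1,344.0000 + R$580.9966… = R$7,045.00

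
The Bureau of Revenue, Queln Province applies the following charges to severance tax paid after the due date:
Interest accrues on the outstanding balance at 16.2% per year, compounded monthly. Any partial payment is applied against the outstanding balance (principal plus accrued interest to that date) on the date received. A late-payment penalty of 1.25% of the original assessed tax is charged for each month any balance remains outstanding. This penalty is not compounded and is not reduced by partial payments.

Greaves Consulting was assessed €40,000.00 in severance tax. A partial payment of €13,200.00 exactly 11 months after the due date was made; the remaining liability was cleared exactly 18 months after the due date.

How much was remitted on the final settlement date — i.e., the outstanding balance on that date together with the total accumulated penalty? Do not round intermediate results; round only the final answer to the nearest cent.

Monthly rate = 16.2% ÷ 12 = 1.35%
Balance at month 11: €40,000.0000 × (1 + 0.0135)^11 = €46,357.6353…
After €13,200.00 payment: €46,357.6353… − €13,200.00 = €33,157.6353…
Balance at month 18: €33,157.6353… × (1 + 0.0135)^7 = €36,420.8286…
Penalty: 18 × 1.25% × €40,000.00 = €9,000.00
Final settlement = outstanding balance + penalty = €36,420.8286… + €9,000.00 = €45,420.83

€45,420.83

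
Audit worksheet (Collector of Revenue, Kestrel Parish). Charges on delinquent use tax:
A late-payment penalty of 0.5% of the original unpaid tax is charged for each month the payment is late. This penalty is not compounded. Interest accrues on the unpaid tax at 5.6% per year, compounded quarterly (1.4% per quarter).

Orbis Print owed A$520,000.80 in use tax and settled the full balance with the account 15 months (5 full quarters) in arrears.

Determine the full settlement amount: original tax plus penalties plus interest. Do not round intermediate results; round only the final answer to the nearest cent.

A$596,434.49

Late-payment penalty: 15 × 0.5% × A$520,000.80 = A$39,000.06
Interest: A$520,000.80 × ((1 + 0.014)^5 − 1) = A$520,000.80 × 0.0719876… = A$37,433.6266…
Total = A$520,000.80 + A$39,000.0600 + A$37,433.6266… = A$596,434.49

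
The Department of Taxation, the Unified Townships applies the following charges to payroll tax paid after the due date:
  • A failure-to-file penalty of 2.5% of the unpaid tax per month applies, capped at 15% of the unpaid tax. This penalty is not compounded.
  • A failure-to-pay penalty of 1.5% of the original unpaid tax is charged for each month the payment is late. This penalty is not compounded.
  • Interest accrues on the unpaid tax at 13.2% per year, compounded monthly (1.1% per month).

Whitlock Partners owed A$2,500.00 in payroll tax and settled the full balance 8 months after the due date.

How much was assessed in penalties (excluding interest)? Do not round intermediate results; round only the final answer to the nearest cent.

Failure-to-file: 8 × 2.5% × A$2,500.00 = A$500.00, capped at 15% × A$2,500.00 = A$375.00
Failure-to-pay penalty = 1.5% × A$2,500.00 × 8 mo = A$300.00
Total penalty = A$375.00 + A$300.00 = A$675.00

A$675.00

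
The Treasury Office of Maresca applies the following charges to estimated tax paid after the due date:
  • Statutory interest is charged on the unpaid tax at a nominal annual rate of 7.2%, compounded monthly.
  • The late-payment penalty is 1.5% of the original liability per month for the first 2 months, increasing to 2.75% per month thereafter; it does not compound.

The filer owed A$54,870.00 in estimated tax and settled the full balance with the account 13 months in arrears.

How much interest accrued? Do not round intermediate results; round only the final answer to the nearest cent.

Interest (7.2%/yr ÷ 12 = 0.6%/month): A$54,870.00 × ((1 + 0.006)^13 − 1) = A$4,437.3760…

A$4,437.38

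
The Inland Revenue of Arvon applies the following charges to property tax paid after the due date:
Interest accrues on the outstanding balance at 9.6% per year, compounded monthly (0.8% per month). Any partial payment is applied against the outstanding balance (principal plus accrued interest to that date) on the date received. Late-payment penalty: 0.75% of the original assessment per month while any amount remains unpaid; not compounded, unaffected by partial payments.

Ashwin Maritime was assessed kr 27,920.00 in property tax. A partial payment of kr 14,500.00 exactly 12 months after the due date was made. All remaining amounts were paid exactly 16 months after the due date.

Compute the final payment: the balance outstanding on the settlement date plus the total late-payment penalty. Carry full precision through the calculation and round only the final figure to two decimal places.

kr 20,097.21

Balance at month 12: kr 27,920.0000 × (1 + 0.008)^12 = kr 30,721.4563…
After kr 14,500.00 payment: kr 30,721.4563… − kr 14,500.00 = kr 16,221.4563…
Balance at month 16: kr 16,221.4563… × (1 + 0.008)^4 = kr 16,746.8053…
Penalty: 16 × 0.75% × kr 27,920.00 = kr 3,350.40
Final settlement = outstanding balance + penalty = kr 16,746.8053… + kr 3,350.40 = kr 20,097.21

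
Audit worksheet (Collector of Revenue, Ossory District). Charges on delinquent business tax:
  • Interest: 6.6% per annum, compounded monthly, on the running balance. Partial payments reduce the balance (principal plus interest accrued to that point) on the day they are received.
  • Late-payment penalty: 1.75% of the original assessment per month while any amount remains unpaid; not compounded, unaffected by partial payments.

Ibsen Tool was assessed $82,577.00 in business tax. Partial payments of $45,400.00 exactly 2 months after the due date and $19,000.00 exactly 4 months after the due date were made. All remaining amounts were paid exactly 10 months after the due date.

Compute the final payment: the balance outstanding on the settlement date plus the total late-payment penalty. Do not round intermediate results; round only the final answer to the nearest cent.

Monthly rate = 6.6% ÷ 12 = 0.55%
Balance at month 2: $82,577.0000 × (1 + 0.0055)^2 = $83,487.8450…
After $45,400.00 payment: $83,487.8450… − $45,400.00 = $38,087.8450…
Balance at month 4: $38,087.8450… × (1 + 0.0055)^2 = $38,507.9634…
After $19,000.00 payment: $38,507.9634… − $19,000.00 = $19,507.9634…
Balance at month 10: $19,507.9634… × (1 + 0.0055)^6 = $20,160.6431…
Penalty: 10 × 1.75% × $82,577.00 = $14,450.98…
Final settlement = outstanding balance + penalty = $20,160.6431… + $14,450.98… = $34,611.62

$34,611.62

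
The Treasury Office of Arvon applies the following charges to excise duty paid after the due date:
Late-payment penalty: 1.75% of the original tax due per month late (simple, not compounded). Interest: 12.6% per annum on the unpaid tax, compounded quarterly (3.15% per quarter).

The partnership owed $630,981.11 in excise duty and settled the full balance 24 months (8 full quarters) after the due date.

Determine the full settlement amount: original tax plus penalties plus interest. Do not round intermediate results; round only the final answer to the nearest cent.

Late-payment penalty = 1.75% × $630,981.11 × 24 mo = $265,012.07…
Interest: $630,981.11 × ((1 + 0.0315)^8 − 1) = $630,981.11 × 0.2816040… = $177,686.8124…
Total = $630,981.11 + $265,012.0662 + $177,686.8124… = $1,073,679.99

$1,073,679.99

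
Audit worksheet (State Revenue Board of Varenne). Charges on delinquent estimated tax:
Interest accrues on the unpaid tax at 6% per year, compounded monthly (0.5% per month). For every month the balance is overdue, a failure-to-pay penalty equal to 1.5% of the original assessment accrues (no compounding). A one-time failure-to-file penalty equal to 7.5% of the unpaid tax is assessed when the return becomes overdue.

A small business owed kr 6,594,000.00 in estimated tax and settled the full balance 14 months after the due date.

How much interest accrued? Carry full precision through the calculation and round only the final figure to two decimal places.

Interest: kr 6,594,000.00 × ((1 + 0.005)^14 − 1) = kr 6,594,000.00 × 0.0723211… = kr 476,885.5439…

kr 476,885.54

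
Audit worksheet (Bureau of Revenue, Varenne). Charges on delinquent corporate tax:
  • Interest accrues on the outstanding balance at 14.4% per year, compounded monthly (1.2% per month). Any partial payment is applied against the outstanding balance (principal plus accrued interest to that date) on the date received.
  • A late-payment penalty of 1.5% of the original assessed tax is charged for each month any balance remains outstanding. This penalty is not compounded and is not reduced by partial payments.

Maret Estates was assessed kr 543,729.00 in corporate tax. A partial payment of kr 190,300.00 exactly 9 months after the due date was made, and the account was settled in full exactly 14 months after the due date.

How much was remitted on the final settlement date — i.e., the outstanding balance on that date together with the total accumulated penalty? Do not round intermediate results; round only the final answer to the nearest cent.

kr 554,741.81

Balance at month 9: kr 543,729.0000 × (1 + 0.012)^9 = kr 605,350.7843…
After kr 190,300.00 payment: kr 605,350.7843… − kr 190,300.00 = kr 415,050.7843…
Balance at month 14: kr 415,050.7843… × (1 + 0.012)^5 = kr 440,558.7197…
Penalty: 14 × 1.5% × kr 543,729.00 = kr 114,183.09
Final settlement = outstanding balance + penalty = kr 440,558.7197… + kr 114,183.09 = kr 554,741.81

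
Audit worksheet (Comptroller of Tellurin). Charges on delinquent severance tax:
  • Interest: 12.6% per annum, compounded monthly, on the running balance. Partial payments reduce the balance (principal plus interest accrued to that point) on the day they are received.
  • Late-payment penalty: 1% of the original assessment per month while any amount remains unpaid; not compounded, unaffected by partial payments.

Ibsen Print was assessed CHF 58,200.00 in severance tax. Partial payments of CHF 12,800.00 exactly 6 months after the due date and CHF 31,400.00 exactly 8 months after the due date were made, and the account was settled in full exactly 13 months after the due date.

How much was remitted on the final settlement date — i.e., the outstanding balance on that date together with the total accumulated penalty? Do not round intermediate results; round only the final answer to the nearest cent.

CHF 27,376.13

Monthly rate = 12.6% ÷ 12 = 1.05%
Balance at month 6: CHF 58,200.0000 × (1 + 0.0105)^6 = CHF 61,964.2064…
After CHF 12,800.00 payment: CHF 61,964.2064… − CHF 12,800.00 = CHF 49,164.2064…
Balance at month 8: CHF 49,164.2064… × (1 + 0.0105)^2 = CHF 50,202.0751…
After CHF 31,400.00 payment: CHF 50,202.0751… − CHF 31,400.00 = CHF 18,802.0751…
Balance at month 13: CHF 18,802.0751… × (1 + 0.0105)^5 = CHF 19,810.1321…
Penalty: 13 × 1% × CHF 58,200.00 = CHF 7,566.00
Final settlement = outstanding balance + penalty = CHF 19,810.1321… + CHF 7,566.00 = CHF 27,376.13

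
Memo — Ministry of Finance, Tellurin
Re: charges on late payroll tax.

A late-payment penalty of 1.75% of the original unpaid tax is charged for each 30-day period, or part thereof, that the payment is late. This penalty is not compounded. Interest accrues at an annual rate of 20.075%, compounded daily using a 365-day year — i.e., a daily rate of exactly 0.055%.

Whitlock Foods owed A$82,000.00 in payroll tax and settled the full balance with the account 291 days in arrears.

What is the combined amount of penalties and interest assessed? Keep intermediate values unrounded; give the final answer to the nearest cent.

A$28,578.47

Penalty periods: ⌈291/30⌉ = 10; penalty = 10 × 1.75% × A$82,000.00 = A$14,350.00
Interest: A$82,000.00 × ((1 + 0.00055)^291 − 1) = A$82,000.00 × 0.17351791… = A$14,228.4690…
Penalties + interest = A$14,350.0000 + A$14,228.4690… = A$28,578.47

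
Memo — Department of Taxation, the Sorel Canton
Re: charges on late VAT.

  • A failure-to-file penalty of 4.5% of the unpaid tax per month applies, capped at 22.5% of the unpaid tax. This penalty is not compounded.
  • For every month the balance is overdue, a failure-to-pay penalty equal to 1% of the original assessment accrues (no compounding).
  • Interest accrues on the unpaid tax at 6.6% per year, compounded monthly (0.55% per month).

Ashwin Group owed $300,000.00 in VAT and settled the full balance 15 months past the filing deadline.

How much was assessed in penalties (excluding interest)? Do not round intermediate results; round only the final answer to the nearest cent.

$112,500.00

Failure-to-file: 15 × 4.5% × $300,000.00 = $202,500.00, capped at 22.5% × $300,000.00 = $67,500.00
Failure-to-pay penalty = 1% × $300,000.00 × 15 mo = $45,000.00
Total penalty = $67,500.00 + $45,000.00 = $112,500.00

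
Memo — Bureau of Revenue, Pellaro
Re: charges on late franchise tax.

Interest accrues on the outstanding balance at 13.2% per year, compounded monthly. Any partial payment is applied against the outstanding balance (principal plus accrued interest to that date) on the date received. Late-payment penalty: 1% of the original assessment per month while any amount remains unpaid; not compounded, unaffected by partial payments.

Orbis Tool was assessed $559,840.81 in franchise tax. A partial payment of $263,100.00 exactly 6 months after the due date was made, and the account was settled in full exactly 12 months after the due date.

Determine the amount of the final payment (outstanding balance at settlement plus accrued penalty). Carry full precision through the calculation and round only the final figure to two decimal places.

$424,610.46

Monthly rate = 13.2% ÷ 12 = 1.1%
Balance at month 6: $559,840.8100 × (1 + 0.011)^6 = $597,821.4410…
After $263,100.00 payment: $597,821.4410… − $263,100.00 = $334,721.4410…
Balance at month 12: $334,721.4410… × (1 + 0.011)^6 = $357,429.5596…
Penalty: 12 × 1% × $559,840.81 = $67,180.90…
Final settlement = outstanding balance + penalty = $357,429.5596… + $67,180.90… = $424,610.46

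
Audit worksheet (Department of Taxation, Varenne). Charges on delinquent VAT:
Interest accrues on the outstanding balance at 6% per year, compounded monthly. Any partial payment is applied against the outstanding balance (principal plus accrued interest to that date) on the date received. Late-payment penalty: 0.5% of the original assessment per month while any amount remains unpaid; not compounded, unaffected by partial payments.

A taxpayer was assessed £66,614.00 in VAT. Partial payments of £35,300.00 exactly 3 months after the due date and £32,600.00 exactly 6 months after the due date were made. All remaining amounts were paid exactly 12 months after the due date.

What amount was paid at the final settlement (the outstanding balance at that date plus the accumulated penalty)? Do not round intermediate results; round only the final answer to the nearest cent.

£4,208.50

Monthly rate = 6% ÷ 12 = 0.5%
Balance at month 3: £66,614.0000 × (1 + 0.005)^3 = £67,618.2144…
After £35,300.00 payment: £67,618.2144… − £35,300.00 = £32,318.2144…
Balance at month 6: £32,318.2144… × (1 + 0.005)^3 = £32,805.4155…
After £32,600.00 payment: £32,805.4155… − £32,600.00 = £205.4155…
Balance at month 12: £205.4155… × (1 + 0.005)^6 = £211.6555…
Penalty: 12 × 0.5% × £66,614.00 = £3,996.84
Final settlement = outstanding balance + penalty = £211.6555… + £3,996.84 = £4,208.50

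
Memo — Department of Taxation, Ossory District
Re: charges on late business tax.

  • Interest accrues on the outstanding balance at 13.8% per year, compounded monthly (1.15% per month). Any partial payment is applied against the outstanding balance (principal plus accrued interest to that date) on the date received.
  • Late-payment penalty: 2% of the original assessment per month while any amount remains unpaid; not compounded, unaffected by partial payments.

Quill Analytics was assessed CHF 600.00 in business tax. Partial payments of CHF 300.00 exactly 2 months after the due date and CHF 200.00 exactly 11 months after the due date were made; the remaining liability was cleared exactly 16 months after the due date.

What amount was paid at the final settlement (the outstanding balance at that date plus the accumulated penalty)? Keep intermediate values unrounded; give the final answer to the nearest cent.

CHF 348.60

Balance at month 2: CHF 600.0000 × (1 + 0.0115)^2 = CHF 613.8794…
After CHF 300.00 payment: CHF 613.8794… − CHF 300.00 = CHF 313.8794…
Balance at month 11: CHF 313.8794… × (1 + 0.0115)^9 = CHF 347.9010…
After CHF 200.00 payment: CHF 347.9010… − CHF 200.00 = CHF 147.9010…
Balance at month 16: CHF 147.9010… × (1 + 0.0115)^5 = CHF 156.6032…
Penalty: 16 × 2% × CHF 600.00 = CHF 192.00
Final settlement = outstanding balance + penalty = CHF 156.6032… + CHF 192.00 = CHF 348.60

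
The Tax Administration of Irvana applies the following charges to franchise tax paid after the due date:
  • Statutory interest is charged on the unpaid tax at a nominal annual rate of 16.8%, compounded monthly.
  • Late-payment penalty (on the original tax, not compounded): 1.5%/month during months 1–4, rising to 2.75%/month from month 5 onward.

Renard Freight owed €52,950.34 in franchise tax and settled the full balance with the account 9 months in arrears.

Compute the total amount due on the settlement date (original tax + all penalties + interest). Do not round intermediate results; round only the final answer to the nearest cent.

€70,465.86

Penalty, months 1–4: 4 × 1.5% × €52,950.34 = €3,177.02…
Penalty, months 5–9: 5 × 2.75% × €52,950.34 = €7,280.67…
Interest (16.8%/yr ÷ 12 = 1.4%/month): €52,950.34 × ((1 + 0.014)^9 − 1) = €7,057.8252…
Total = €52,950.34 + €10,457.6922… + €7,057.8252… = €70,465.86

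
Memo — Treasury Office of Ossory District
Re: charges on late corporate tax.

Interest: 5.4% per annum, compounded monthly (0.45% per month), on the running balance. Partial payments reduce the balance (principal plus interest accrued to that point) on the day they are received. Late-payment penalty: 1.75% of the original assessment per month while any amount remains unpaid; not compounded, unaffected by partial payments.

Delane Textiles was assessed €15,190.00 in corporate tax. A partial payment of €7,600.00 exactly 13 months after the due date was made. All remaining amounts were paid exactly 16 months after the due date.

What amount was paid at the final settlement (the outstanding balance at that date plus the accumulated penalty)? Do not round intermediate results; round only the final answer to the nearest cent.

€12,871.52

Balance at month 13: €15,190.0000 × (1 + 0.0045)^13 = €16,103.0080…
After €7,600.00 payment: €16,103.0080… − €7,600.00 = €8,503.0080…
Balance at month 16: €8,503.0080… × (1 + 0.0045)^3 = €8,618.3159…
Penalty: 16 × 1.75% × €15,190.00 = €4,253.20
Final settlement = outstanding balance + penalty = €8,618.3159… + €4,253.20 = €12,871.52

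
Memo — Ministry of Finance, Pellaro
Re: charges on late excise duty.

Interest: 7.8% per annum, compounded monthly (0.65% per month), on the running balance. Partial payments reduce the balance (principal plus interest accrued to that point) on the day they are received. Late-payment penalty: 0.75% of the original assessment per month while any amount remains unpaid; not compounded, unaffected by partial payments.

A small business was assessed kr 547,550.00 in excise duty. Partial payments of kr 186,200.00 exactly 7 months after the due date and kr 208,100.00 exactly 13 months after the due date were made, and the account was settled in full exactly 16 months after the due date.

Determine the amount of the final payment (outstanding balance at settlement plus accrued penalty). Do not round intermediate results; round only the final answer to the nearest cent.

Balance at month 7: kr 547,550.0000 × (1 + 0.0065)^7 = kr 572,954.6361…
After kr 186,200.00 payment: kr 572,954.6361… − kr 186,200.00 = kr 386,754.6361…
Balance at month 13: kr 386,754.6361… × (1 + 0.0065)^6 = kr 402,085.3073…
After kr 208,100.00 payment: kr 402,085.3073… − kr 208,100.00 = kr 193,985.3073…
Balance at month 16: kr 193,985.3073… × (1 + 0.0065)^3 = kr 197,792.6617…
Penalty: 16 × 0.75% × kr 547,550.00 = kr 65,706.00
Final settlement = outstanding balance + penalty = kr 197,792.6617… + kr 65,706.00 = kr 263,498.66

kr 263,498.66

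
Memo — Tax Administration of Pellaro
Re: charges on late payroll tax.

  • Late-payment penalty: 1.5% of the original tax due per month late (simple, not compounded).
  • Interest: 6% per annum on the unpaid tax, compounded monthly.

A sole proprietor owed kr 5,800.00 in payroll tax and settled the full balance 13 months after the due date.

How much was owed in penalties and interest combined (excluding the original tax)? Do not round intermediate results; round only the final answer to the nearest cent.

Late-payment penalty: 13 × 1.5% × kr 5,800.00 = kr 1,131.00
Interest (6%/yr ÷ 12 = 0.5%/month): kr 5,800.00 × ((1 + 0.005)^13 − 1) = kr 388.5200…
Penalties + interest = kr 1,131.0000 + kr 388.5200… = kr 1,519.52

kr 1,519.52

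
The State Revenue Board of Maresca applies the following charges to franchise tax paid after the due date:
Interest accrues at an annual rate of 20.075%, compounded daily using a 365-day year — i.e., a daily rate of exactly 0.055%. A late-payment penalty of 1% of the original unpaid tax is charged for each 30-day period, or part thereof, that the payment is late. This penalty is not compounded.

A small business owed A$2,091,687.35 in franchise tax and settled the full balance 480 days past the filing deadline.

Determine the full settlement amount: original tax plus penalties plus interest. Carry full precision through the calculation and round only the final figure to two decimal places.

Penalty periods: ⌈480/30⌉ = 16; penalty = 16 × 1% × A$2,091,687.35 = A$334,669.98…
Interest: A$2,091,687.35 × ((1 + 0.00055)^480 − 1) = A$2,091,687.35 × 0.30203370… = A$631,760.0693…
Total = A$2,091,687.35 + A$334,669.9760 + A$631,760.0693… = A$3,058,117.40

A$3,058,117.40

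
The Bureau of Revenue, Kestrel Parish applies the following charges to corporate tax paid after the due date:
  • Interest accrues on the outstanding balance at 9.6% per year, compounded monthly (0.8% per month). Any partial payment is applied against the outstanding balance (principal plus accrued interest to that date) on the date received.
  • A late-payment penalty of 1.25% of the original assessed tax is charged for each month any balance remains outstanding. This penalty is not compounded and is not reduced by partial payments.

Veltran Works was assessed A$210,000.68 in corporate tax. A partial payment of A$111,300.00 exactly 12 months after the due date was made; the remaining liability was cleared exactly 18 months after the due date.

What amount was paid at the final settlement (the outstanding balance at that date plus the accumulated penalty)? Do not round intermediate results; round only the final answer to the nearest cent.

A$172,887.29

Balance at month 12: A$210,000.6800 × (1 + 0.008)^12 = A$231,071.8739…
After A$111,300.00 payment: A$231,071.8739… − A$111,300.00 = A$119,771.8739…
Balance at month 18: A$119,771.8739… × (1 + 0.008)^6 = A$125,637.1387…
Penalty: 18 × 1.25% × A$210,000.68 = A$47,250.15…
Final settlement = outstanding balance + penalty = A$125,637.1387… + A$47,250.15… = A$172,887.29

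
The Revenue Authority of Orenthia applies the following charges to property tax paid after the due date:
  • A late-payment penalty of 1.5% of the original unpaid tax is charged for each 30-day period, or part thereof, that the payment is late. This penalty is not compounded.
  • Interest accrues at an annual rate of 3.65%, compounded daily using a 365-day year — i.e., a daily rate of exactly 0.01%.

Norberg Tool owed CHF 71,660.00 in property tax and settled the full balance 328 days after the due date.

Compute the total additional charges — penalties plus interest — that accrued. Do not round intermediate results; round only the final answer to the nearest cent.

Penalty periods: ⌈328/30⌉ = 11; penalty = 11 × 1.5% × CHF 71,660.00 = CHF 11,823.90
Interest: CHF 71,660.00 × ((1 + 0.0001)^328 − 1) = CHF 71,660.00 × 0.03334216… = CHF 2,389.2988…
Penalties + interest = CHF 11,823.9000 + CHF 2,389.2988… = CHF 14,213.20

CHF 14,213.20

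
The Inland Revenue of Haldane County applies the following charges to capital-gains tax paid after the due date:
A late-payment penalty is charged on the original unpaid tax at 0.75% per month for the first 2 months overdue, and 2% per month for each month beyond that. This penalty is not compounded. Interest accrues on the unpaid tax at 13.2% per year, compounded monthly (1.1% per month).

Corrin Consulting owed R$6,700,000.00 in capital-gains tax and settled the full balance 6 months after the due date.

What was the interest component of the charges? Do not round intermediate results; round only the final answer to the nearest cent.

R$454,540.33

Interest: R$6,700,000.00 × ((1 + 0.011)^6 − 1) = R$6,700,000.00 × 0.0678418… = R$454,540.3319…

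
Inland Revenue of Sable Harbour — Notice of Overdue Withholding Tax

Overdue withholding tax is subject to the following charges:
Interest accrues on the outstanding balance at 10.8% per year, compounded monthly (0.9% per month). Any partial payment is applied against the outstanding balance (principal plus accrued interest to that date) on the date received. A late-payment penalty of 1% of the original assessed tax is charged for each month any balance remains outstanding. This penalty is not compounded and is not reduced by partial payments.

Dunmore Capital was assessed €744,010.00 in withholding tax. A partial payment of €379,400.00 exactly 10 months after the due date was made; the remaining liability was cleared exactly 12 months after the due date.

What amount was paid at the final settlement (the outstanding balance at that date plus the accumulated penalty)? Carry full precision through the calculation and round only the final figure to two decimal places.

€531,483.60

Balance at month 10: €744,010.0000 × (1 + 0.009)^10 = €813,748.9387…
After €379,400.00 payment: €813,748.9387… − €379,400.00 = €434,348.9387…
Balance at month 12: €434,348.9387… × (1 + 0.009)^2 = €442,202.4019…
Penalty: 12 × 1% × €744,010.00 = €89,281.20
Final settlement = outstanding balance + penalty = €442,202.4019… + €89,281.20 = €531,483.60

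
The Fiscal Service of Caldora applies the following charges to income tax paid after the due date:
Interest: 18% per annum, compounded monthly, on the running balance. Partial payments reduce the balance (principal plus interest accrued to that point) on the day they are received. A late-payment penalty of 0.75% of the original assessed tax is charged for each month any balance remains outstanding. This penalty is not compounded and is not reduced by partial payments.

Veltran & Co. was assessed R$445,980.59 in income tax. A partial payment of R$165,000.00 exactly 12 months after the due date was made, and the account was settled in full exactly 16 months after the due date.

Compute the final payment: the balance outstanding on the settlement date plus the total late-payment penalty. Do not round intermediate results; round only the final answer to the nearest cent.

R$444,335.61

Monthly rate = 18% ÷ 12 = 1.5%
Balance at month 12: R$445,980.5900 × (1 + 0.015)^12 = R$533,222.4975…
After R$165,000.00 payment: R$533,222.4975… − R$165,000.00 = R$368,222.4975…
Balance at month 16: R$368,222.4975… × (1 + 0.015)^4 = R$390,817.9374…
Penalty: 16 × 0.75% × R$445,980.59 = R$53,517.67…
Final settlement = outstanding balance + penalty = R$390,817.9374… + R$53,517.67… = R$444,335.61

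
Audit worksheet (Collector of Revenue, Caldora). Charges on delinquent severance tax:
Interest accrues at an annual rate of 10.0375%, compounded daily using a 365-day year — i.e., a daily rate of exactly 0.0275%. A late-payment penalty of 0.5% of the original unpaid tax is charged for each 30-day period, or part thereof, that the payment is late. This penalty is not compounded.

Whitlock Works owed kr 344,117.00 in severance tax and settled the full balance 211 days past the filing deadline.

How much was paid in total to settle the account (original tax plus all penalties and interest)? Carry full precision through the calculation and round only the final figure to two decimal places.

kr 378,436.83

Penalty periods: ⌈211/30⌉ = 8; penalty = 8 × 0.5% × kr 344,117.00 = kr 13,764.68
Interest: kr 344,117.00 × ((1 + 0.000275)^211 − 1) = kr 344,117.00 × 0.05973304… = kr 20,555.1529…
Total = kr 344,117.00 + kr 13,764.6800 + kr 20,555.1529… = kr 378,436.83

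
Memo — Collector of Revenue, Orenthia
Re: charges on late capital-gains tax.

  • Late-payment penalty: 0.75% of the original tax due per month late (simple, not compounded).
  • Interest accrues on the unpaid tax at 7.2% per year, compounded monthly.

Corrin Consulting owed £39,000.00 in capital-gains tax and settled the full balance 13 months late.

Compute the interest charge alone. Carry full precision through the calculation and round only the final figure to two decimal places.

£3,153.96

Interest (7.2%/yr ÷ 12 = 0.6%/month): £39,000.00 × ((1 + 0.006)^13 − 1) = £3,153.9578…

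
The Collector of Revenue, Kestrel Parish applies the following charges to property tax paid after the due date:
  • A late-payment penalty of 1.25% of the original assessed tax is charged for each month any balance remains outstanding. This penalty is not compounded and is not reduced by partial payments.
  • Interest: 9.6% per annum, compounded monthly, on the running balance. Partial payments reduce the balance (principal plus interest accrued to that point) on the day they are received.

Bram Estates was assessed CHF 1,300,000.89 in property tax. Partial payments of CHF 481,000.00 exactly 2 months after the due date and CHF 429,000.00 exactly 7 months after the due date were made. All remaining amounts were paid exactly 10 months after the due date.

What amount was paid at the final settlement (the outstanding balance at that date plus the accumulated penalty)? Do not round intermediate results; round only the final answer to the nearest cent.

CHF 618,287.61

Monthly rate = 9.6% ÷ 12 = 0.8%
Balance at month 2: CHF 1,300,000.8900 × (1 + 0.008)^2 = CHF 1,320,884.1043…
After CHF 481,000.00 payment: CHF 1,320,884.1043… − CHF 481,000.00 = CHF 839,884.1043…
Balance at month 7: CHF 839,884.1043… × (1 + 0.008)^5 = CHF 874,021.3117…
After CHF 429,000.00 payment: CHF 874,021.3117… − CHF 429,000.00 = CHF 445,021.3117…
Balance at month 10: CHF 445,021.3117… × (1 + 0.008)^3 = CHF 455,787.4952…
Penalty: 10 × 1.25% × CHF 1,300,000.89 = CHF 162,500.11…
Final settlement = outstanding balance + penalty = CHF 455,787.4952… + CHF 162,500.11… = CHF 618,287.61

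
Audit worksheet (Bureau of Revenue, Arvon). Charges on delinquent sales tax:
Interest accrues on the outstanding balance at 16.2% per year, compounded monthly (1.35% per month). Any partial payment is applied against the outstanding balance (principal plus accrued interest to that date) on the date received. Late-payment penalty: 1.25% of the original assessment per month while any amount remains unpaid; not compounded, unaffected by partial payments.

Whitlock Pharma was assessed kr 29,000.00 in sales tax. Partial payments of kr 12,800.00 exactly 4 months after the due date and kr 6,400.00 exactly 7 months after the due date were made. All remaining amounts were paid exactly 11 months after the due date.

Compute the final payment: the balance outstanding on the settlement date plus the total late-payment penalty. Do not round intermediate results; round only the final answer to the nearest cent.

Balance at month 4: kr 29,000.0000 × (1 + 0.0135)^4 = kr 30,597.9979…
After kr 12,800.00 payment: kr 30,597.9979… − kr 12,800.00 = kr 17,797.9979…
Balance at month 7: kr 17,797.9979… × (1 + 0.0135)^3 = kr 18,528.5916…
After kr 6,400.00 payment: kr 18,528.5916… − kr 6,400.00 = kr 12,128.5916…
Balance at month 11: kr 12,128.5916… × (1 + 0.0135)^4 = kr 12,796.9180…
Penalty: 11 × 1.25% × kr 29,000.00 = kr 3,987.50
Final settlement = outstanding balance + penalty = kr 12,796.9180… + kr 3,987.50 = kr 16,784.42

kr 16,784.42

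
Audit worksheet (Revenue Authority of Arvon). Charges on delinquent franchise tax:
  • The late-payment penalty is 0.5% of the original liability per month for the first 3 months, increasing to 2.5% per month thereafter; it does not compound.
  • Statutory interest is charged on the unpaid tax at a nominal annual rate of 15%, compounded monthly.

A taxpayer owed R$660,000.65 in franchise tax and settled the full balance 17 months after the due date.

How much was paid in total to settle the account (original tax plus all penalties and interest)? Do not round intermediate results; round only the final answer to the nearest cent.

R$1,056,092.23

Penalty, months 1–3: 3 × 0.5% × R$660,000.65 = R$9,900.01…
Penalty, months 4–17: 14 × 2.5% × R$660,000.65 = R$231,000.23…
Interest (15%/yr ÷ 12 = 1.25%/month): R$660,000.65 × ((1 + 0.0125)^17 − 1) = R$155,191.3431…
Total = R$660,000.65 + R$240,900.2373… + R$155,191.3431… = R$1,056,092.23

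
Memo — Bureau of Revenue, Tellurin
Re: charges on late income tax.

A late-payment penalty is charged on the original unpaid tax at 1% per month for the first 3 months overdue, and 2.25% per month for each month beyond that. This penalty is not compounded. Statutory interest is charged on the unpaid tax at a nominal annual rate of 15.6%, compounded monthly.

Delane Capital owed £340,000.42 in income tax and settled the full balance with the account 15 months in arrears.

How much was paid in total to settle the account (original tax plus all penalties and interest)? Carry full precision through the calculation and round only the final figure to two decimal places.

Penalty, months 1–3: 3 × 1% × £340,000.42 = £10,200.01…
Penalty, months 4–15: 12 × 2.25% × £340,000.42 = £91,800.11…
Interest (15.6%/yr ÷ 12 = 1.3%/month): £340,000.42 × ((1 + 0.013)^15 − 1) = £72,686.9083…
Total = £340,000.42 + £102,000.1260 + £72,686.9083… = £514,687.45

£514,687.45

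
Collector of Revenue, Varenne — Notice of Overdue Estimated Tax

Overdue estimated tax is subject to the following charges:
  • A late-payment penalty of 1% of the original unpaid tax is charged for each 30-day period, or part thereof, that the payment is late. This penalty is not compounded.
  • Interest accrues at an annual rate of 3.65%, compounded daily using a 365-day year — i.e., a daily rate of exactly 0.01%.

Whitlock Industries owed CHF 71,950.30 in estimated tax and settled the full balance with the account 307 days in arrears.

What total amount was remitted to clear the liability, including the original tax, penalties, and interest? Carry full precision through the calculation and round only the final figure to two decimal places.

CHF 82,107.85

Penalty periods: ⌈307/30⌉ = 11; penalty = 11 × 1% × CHF 71,950.30 = CHF 7,914.53…
Interest: CHF 71,950.30 × ((1 + 0.0001)^307 − 1) = CHF 71,950.30 × 0.03117452… = CHF 2,243.0162…
Total = CHF 71,950.30 + CHF 7,914.5330 + CHF 2,243.0162… = CHF 82,107.85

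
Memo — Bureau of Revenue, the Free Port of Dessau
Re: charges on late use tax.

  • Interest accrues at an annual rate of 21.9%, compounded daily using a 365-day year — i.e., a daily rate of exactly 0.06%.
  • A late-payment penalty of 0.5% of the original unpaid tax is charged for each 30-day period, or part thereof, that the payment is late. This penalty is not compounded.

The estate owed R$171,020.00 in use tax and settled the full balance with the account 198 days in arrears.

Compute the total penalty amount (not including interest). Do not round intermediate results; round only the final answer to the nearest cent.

R$5,985.70

Penalty periods: ⌈198/30⌉ = 7; penalty = 7 × 0.5% × R$171,020.00 = R$5,985.70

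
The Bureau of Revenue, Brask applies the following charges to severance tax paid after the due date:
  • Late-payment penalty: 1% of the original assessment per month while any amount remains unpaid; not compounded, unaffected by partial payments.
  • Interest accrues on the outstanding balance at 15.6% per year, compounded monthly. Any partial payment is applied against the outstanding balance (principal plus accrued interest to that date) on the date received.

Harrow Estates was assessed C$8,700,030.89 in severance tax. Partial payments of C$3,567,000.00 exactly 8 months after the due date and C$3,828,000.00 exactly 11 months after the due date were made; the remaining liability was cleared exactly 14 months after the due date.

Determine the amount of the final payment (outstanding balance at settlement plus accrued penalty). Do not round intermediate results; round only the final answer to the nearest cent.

Monthly rate = 15.6% ÷ 12 = 1.3%
Balance at month 8: C$8,700,030.8900 × (1 + 0.013)^8 = C$9,647,090.6067…
After C$3,567,000.00 payment: C$9,647,090.6067… − C$3,567,000.00 = C$6,080,090.6067…
Balance at month 11: C$6,080,090.6067… × (1 + 0.013)^3 = C$6,320,310.1043…
After C$3,828,000.00 payment: C$6,320,310.1043… − C$3,828,000.00 = C$2,492,310.1043…
Balance at month 14: C$2,492,310.1043… × (1 + 0.013)^3 = C$2,590,779.2752…
Penalty: 14 × 1% × C$8,700,030.89 = C$1,218,004.32…
Final settlement = outstanding balance + penalty = C$2,590,779.2752… + C$1,218,004.32… = C$3,808,783.60

C$3,808,783.60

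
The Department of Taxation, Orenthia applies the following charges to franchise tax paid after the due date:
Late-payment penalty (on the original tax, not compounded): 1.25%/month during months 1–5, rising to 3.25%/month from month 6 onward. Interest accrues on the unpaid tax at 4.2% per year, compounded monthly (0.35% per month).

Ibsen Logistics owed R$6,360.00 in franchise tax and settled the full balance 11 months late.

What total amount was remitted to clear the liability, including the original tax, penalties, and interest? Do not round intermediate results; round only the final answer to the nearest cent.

Penalty, months 1–5: 5 × 1.25% × R$6,360.00 = R$397.50
Penalty, months 6–11: 6 × 3.25% × R$6,360.00 = R$1,240.20
Interest: R$6,360.00 × ((1 + 0.0035)^11 − 1) = R$6,360.00 × 0.0391809… = R$249.1904…
Total = R$6,360.00 + R$1,637.7000 + R$249.1904… = R$8,246.89

R$8,246.89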